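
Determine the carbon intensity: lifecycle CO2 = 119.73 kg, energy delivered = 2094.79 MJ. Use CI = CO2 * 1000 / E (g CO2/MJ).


CI = CO2 * 1000 / E
= 119.73 * 1000 / 2094.79
= 57.1561 g CO2/MJ

57.1561 g CO2/MJ


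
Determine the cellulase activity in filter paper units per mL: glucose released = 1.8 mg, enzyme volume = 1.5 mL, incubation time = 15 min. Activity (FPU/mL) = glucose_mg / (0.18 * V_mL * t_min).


Activity = glucose_mg / (0.18 mg/umol * V_mL * t_min)
= 1.8 / (0.18 * 1.5 * 15)
= 0.4444 FPU/mL

0.4444 FPU/mL


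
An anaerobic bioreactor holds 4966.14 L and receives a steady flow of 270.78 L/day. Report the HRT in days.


HRT = V / Q
= 4966.14 / 270.78
= 18.3401 days

18.3401 days


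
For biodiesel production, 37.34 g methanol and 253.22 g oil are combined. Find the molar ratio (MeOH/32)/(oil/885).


Molar ratio = n_MeOH / n_oil = (MeOH/32) / (oil/885) = (MeOH * 885) / (32 * oil)
= (37.34 * 885) / (32 * 253.22)
= 4.0782

4.0782


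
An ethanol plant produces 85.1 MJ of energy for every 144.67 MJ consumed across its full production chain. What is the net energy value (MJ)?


NEV = E_out - E_in
= 85.1 - 144.67
= -59.5700 MJ

-59.5700 MJ


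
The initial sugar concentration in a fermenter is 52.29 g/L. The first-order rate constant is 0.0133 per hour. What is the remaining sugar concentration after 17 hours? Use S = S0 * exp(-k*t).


S = S0 * exp(-k * t)
S = 52.29 * exp(-0.0133 * 17)
S = 41.7085 g/L

41.7085 g/L


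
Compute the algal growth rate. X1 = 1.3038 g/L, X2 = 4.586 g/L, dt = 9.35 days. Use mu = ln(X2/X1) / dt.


mu = ln(X2/X1) / dt
= ln(4.586/1.3038) / 9.35
= 0.1345 per day

0.1345 per day


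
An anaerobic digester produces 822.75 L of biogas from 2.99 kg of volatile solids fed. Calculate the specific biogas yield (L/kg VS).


Y = V / VS
= 822.75 / 2.99
= 275.1672 L/kg VS

275.1672 L/kg VS


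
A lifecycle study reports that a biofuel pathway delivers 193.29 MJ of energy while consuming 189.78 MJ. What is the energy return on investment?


EROI = E_out / E_in
= 193.29 / 189.78
= 1.0185

1.0185


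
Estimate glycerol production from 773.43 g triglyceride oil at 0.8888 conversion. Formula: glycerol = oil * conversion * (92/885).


glycerol = oil * conv * (92/885)
= 773.43 * 0.8888 * 92 / 885
= 71.4611 g

71.4611 g


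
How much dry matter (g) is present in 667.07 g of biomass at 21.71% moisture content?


Wd = Ww * (1 - MC/100)
= 667.07 * (1 - 21.71/100)
= 522.2491 g

522.2491 g


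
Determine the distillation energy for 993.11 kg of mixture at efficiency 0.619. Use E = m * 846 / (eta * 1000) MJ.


E = m * 846 / (eta * 1000)
= 993.11 * 846 / (0.619 * 1000)
= 1357.3038 MJ

1357.3038 MJ


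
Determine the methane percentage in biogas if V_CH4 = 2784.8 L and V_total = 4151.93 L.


CH4% = V_CH4 / V_total * 100
= 2784.8 / 4151.93 * 100
= 67.0724%

67.0724%


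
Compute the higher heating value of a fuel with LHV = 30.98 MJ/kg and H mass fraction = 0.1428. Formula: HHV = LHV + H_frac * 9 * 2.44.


HHV = LHV + H_frac * 9 * 2.44
= 30.98 + 0.1428 * 9 * 2.44
= 34.1159 MJ/kg

34.1159 MJ/kg


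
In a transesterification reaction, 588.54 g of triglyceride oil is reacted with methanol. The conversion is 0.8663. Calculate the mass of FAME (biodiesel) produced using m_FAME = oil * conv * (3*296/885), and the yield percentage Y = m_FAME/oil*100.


m_FAME = oil * conv * (3 * 296 / 885) = oil * conv * (888/885)
= 588.54 * 0.8663 * 888 / 885
= 511.5805 g
Y = m_FAME / oil * 100 = conv * (888/885) * 100
= 0.8663 * 888 / 885 * 100
= 86.92%

511.5805 g FAME; Y = 86.92%


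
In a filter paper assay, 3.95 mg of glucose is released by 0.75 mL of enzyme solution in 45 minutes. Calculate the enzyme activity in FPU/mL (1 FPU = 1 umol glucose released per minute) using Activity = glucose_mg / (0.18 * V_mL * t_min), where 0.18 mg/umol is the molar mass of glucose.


Activity = glucose_mg / (0.18 mg/umol * V_mL * t_min)
= 3.95 / (0.18 * 0.75 * 45)
= 0.6502 FPU/mL

0.6502 FPU/mL


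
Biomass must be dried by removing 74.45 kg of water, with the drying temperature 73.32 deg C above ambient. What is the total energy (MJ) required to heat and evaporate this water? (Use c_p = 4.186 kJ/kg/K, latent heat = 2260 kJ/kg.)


E = m_water * (4.186 * dT + 2260) / 1000
= 74.45 * (4.186 * 73.32 + 2260) / 1000
= 191.1070 MJ

191.1070 MJ


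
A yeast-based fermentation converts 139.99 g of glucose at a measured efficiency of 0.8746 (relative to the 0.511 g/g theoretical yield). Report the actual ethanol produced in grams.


Actual ethanol: m = 0.511 * 139.99 * 0.8746
m = 62.5644 g

62.5644 g


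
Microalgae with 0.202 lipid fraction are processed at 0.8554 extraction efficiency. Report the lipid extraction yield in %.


Y = lipid_content * extraction_eff * 100
= 0.202 * 0.8554 * 100
= 17.2791%

17.2791%


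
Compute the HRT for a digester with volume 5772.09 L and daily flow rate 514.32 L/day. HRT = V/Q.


HRT = V / Q
= 5772.09 / 514.32
= 11.2228 days

11.2228 days


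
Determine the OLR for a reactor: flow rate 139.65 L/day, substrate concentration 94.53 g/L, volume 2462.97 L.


OLR = Q * S / V
= 139.65 * 94.53 / 2462.97
= 5.3598 g/L/day

5.3598 g/L/day


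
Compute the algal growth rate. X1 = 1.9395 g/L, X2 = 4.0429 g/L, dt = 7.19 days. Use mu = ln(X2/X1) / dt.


mu = ln(X2/X1) / dt
= ln(4.0429/1.9395) / 7.19
= 0.1022 per day

0.1022 per day


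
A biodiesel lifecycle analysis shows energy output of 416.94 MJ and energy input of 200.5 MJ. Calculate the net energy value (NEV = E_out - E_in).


NEV = E_out - E_in
= 416.94 - 200.5
= 216.4400 MJ

216.4400 MJ


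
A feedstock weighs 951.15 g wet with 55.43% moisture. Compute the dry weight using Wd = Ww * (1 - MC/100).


Wd = Ww * (1 - MC/100)
= 951.15 * (1 - 55.43/100)
= 423.9276 g

423.9276 g


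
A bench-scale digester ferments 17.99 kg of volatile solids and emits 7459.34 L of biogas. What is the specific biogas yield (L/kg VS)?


Y = V / VS
= 7459.34 / 17.99
= 414.6381 L/kg VS

414.6381 L/kg VS


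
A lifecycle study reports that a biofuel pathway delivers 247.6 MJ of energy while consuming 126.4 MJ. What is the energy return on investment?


EROI = E_out / E_in
= 247.6 / 126.4
= 1.9589

1.9589


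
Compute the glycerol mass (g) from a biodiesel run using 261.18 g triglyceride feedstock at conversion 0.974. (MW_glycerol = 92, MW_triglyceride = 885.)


glycerol = oil * conv * (92/885)
= 261.18 * 0.974 * 92 / 885
= 26.4450 g

26.4450 g


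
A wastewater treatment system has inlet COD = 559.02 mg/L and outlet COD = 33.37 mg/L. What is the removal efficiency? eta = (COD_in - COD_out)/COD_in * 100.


eta = (COD_in - COD_out) / COD_in * 100
= (559.02 - 33.37) / 559.02 * 100
= 94.0306%

94.0306%


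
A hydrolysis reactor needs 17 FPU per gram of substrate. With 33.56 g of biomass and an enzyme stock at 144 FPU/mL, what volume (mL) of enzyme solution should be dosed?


V = dosage * m_sub / activity
V = 17 * 33.56 / 144
V = 3.9619 mL

3.9619 mL


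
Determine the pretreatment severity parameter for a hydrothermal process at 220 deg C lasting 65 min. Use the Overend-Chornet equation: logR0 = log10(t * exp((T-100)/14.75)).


logR0 = log10(t * exp((T - 100) / 14.75))
= log10(65 * exp((220 - 100) / 14.75))
= 5.3462

5.3462


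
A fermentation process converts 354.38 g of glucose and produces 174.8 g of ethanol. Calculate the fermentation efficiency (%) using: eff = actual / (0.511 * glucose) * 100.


Fermentation efficiency = (actual / (0.511 * glucose)) * 100
= (174.8 / (0.511 * 354.38)) * 100
= 96.5276%

96.5276%


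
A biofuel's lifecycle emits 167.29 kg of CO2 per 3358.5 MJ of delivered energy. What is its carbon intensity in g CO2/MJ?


CI = CO2 * 1000 / E
= 167.29 * 1000 / 3358.5
= 49.8109 g CO2/MJ

49.8109 g CO2/MJ


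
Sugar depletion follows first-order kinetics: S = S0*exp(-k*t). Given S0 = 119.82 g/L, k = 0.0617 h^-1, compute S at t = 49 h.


S = S0 * exp(-k * t)
S = 119.82 * exp(-0.0617 * 49)
S = 5.8281 g/L

5.8281 g/L


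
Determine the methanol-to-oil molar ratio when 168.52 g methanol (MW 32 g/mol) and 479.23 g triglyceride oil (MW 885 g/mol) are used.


Molar ratio = n_MeOH / n_oil = (MeOH/32) / (oil/885) = (MeOH * 885) / (32 * oil)
= (168.52 * 885) / (32 * 479.23)
= 9.7252

9.7252


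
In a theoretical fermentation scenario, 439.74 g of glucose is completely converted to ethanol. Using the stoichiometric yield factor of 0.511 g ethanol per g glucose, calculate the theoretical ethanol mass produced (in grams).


Theoretical ethanol yield: m_EtOH = 0.511 * m_glucose
m_EtOH = 0.511 * 439.74 = 224.7071 g

224.7071 g


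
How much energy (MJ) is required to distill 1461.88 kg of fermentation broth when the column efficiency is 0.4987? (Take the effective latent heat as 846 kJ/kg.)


E = m * 846 / (eta * 1000)
= 1461.88 * 846 / (0.4987 * 1000)
= 2479.9488 MJ

2479.9488 MJ


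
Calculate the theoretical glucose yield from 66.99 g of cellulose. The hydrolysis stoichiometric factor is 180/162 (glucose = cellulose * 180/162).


glucose = cellulose * 180/162
= 66.99 * 180/162
= 74.4333 g

74.4333 g


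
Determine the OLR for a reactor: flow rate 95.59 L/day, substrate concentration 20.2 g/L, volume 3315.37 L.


OLR = Q * S / V
= 95.59 * 20.2 / 3315.37
= 0.5824 g/L/day

0.5824 g/L/day


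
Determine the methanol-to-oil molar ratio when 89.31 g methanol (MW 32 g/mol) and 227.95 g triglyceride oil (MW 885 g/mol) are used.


Molar ratio = n_MeOH / n_oil = (MeOH/32) / (oil/885) = (MeOH * 885) / (32 * oil)
= (89.31 * 885) / (32 * 227.95)
= 10.8356

10.8356


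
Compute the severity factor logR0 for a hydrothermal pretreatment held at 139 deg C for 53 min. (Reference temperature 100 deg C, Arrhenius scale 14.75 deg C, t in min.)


logR0 = log10(t * exp((T - 100) / 14.75))
= log10(53 * exp((139 - 100) / 14.75))
= 2.8726

2.8726


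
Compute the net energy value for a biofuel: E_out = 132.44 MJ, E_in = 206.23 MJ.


NEV = E_out - E_in
= 132.44 - 206.23
= -73.7900 MJ

-73.7900 MJ


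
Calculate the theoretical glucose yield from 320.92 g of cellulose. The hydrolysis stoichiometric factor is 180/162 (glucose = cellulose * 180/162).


glucose = cellulose * 180/162
= 320.92 * 180/162
= 356.5778 g

356.5778 g


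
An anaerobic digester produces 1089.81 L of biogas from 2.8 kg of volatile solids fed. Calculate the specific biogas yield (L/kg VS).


Y = V / VS
= 1089.81 / 2.8
= 389.2179 L/kg VS

389.2179 L/kg VS


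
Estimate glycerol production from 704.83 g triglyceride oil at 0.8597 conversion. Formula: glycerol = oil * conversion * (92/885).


glycerol = oil * conv * (92/885)
= 704.83 * 0.8597 * 92 / 885
= 62.9906 g

62.9906 g


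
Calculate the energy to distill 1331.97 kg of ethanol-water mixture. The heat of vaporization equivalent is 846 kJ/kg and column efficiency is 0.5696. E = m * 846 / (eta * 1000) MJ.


E = m * 846 / (eta * 1000)
= 1331.97 * 846 / (0.5696 * 1000)
= 1978.3122 MJ

1978.3122 MJ


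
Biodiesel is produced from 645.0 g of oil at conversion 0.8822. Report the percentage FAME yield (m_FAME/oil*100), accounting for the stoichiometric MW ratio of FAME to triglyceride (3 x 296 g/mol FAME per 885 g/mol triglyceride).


m_FAME = oil * conv * (3 * 296 / 885) = oil * conv * (888/885)
= 645.0 * 0.8822 * 888 / 885
= 570.9479 g
Y = m_FAME / oil * 100 = conv * (888/885) * 100
= 0.8822 * 888 / 885 * 100
= 88.52%

88.52%


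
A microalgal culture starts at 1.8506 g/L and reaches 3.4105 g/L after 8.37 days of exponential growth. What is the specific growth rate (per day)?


mu = ln(X2/X1) / dt
= ln(3.4105/1.8506) / 8.37
= 0.0730 per day

0.0730 per day


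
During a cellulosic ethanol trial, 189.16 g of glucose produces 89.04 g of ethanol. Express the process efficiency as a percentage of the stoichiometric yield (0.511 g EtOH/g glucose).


Fermentation efficiency = (actual / (0.511 * glucose)) * 100
= (89.04 / (0.511 * 189.16)) * 100
= 92.1160%

92.1160%


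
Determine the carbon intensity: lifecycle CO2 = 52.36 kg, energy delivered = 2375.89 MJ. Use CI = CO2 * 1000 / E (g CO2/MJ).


CI = CO2 * 1000 / E
= 52.36 * 1000 / 2375.89
= 22.0381 g CO2/MJ

22.0381 g CO2/MJ


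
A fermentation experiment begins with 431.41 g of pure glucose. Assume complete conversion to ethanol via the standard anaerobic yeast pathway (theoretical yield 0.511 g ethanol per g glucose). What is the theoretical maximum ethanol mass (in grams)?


Theoretical ethanol yield: m_EtOH = 0.511 * m_glucose
m_EtOH = 0.511 * 431.41 = 220.4505 g

220.4505 g


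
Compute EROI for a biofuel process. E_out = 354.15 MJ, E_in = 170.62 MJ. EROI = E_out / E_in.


EROI = E_out / E_in
= 354.15 / 170.62
= 2.0757

2.0757


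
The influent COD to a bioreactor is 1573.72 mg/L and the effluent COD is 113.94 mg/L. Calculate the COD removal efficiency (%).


eta = (COD_in - COD_out) / COD_in * 100
= (1573.72 - 113.94) / 1573.72 * 100
= 92.7598%

92.7598%


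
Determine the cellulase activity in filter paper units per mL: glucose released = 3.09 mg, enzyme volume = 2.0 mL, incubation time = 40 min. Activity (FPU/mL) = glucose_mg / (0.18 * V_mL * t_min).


Activity = glucose_mg / (0.18 mg/umol * V_mL * t_min)
= 3.09 / (0.18 * 2.0 * 40)
= 0.2146 FPU/mL

0.2146 FPU/mL


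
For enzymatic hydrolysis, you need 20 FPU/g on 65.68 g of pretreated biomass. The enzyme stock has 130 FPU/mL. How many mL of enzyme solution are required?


V = dosage * m_sub / activity
V = 20 * 65.68 / 130
V = 10.1046 mL

10.1046 mL


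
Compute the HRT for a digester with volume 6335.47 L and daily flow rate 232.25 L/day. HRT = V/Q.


HRT = V / Q
= 6335.47 / 232.25
= 27.2787 days

27.2787 days


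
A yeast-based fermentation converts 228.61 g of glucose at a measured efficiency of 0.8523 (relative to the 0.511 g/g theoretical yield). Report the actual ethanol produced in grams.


Actual ethanol: m = 0.511 * 228.61 * 0.8523
m = 99.5654 g

99.5654 g


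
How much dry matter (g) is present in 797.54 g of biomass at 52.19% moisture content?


Wd = Ww * (1 - MC/100)
= 797.54 * (1 - 52.19/100)
= 381.3039 g

381.3039 g


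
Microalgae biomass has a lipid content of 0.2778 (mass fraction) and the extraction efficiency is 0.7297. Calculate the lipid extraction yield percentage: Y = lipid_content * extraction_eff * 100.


Y = lipid_content * extraction_eff * 100
= 0.2778 * 0.7297 * 100
= 20.2711%

20.2711%


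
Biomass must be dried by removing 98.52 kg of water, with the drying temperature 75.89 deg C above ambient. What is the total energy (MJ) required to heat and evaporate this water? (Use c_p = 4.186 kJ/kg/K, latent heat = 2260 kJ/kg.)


E = m_water * (4.186 * dT + 2260) / 1000
= 98.52 * (4.186 * 75.89 + 2260) / 1000
= 253.9526 MJ

253.9526 MJ


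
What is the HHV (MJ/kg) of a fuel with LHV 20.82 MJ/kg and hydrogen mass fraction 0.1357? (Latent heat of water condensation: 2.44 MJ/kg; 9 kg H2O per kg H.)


HHV = LHV + H_frac * 9 * 2.44
= 20.82 + 0.1357 * 9 * 2.44
= 23.8000 MJ/kg

23.8000 MJ/kg


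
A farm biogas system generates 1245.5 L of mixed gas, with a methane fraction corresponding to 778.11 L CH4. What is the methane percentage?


CH4% = V_CH4 / V_total * 100
= 778.11 / 1245.5 * 100
= 62.4737%

62.4737%


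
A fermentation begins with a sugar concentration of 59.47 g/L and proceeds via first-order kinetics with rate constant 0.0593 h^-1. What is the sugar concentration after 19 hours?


S = S0 * exp(-k * t)
S = 59.47 * exp(-0.0593 * 19)
S = 19.2743 g/L

19.2743 g/L


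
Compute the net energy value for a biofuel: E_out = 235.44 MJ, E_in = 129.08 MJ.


NEV = E_out - E_in
= 235.44 - 129.08
= 106.3600 MJ

106.3600 MJ


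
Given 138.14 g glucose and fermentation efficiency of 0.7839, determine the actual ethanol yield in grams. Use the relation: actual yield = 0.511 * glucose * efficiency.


Actual ethanol: m = 0.511 * 138.14 * 0.7839
m = 55.3351 g

55.3351 g


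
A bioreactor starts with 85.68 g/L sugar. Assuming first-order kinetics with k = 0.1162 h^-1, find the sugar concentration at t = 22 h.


S = S0 * exp(-k * t)
S = 85.68 * exp(-0.1162 * 22)
S = 6.6474 g/L

6.6474 g/L


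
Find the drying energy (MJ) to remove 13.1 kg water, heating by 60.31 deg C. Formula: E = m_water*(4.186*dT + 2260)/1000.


E = m_water * (4.186 * dT + 2260) / 1000
= 13.1 * (4.186 * 60.31 + 2260) / 1000
= 32.9132 MJ

32.9132 MJ


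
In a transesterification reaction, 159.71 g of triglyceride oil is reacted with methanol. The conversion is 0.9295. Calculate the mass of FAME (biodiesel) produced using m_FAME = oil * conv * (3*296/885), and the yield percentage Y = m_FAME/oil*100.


m_FAME = oil * conv * (3 * 296 / 885) = oil * conv * (888/885)
= 159.71 * 0.9295 * 888 / 885
= 148.9537 g
Y = m_FAME / oil * 100 = conv * (888/885) * 100
= 0.9295 * 888 / 885 * 100
= 93.27%

148.9537 g FAME; Y = 93.27%


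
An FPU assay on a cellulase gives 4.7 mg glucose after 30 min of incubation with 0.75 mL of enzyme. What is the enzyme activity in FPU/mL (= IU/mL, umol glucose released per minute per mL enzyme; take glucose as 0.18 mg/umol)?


Activity = glucose_mg / (0.18 mg/umol * V_mL * t_min)
= 4.7 / (0.18 * 0.75 * 30)
= 1.1605 FPU/mL

1.1605 FPU/mL


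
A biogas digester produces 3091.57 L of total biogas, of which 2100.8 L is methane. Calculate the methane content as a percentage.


CH4% = V_CH4 / V_total * 100
= 2100.8 / 3091.57 * 100
= 67.9525%

67.9525%


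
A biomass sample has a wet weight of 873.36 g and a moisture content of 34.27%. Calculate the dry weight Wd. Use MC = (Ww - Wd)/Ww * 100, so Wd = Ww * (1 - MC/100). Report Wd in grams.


Wd = Ww * (1 - MC/100)
= 873.36 * (1 - 34.27/100)
= 574.0595 g

574.0595 g


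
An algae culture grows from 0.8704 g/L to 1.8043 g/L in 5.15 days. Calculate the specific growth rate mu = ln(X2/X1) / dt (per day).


mu = ln(X2/X1) / dt
= ln(1.8043/0.8704) / 5.15
= 0.1415 per day

0.1415 per day


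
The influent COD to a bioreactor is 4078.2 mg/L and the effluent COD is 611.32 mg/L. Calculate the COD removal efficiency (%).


eta = (COD_in - COD_out) / COD_in * 100
= (4078.2 - 611.32) / 4078.2 * 100
= 85.0101%

85.0101%


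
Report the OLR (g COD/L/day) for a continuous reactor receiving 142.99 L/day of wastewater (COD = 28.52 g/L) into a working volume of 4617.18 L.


OLR = Q * S / V
= 142.99 * 28.52 / 4617.18
= 0.8832 g/L/day

0.8832 g/L/day


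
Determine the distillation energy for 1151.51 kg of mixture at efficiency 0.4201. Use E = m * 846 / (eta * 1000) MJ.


E = m * 846 / (eta * 1000)
= 1151.51 * 846 / (0.4201 * 1000)
= 2318.9180 MJ

2318.9180 MJ


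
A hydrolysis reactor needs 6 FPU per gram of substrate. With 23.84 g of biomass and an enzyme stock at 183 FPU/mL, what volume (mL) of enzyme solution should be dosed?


V = dosage * m_sub / activity
V = 6 * 23.84 / 183
V = 0.7816 mL

0.7816 mL


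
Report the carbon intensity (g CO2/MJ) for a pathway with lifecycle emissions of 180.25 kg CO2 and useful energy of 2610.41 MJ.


CI = CO2 * 1000 / E
= 180.25 * 1000 / 2610.41
= 69.0505 g CO2/MJ

69.0505 g CO2/MJ


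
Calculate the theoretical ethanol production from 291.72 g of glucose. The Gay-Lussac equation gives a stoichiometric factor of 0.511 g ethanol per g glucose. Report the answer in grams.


Theoretical ethanol yield: m_EtOH = 0.511 * m_glucose
m_EtOH = 0.511 * 291.72 = 149.0689 g

149.0689 g


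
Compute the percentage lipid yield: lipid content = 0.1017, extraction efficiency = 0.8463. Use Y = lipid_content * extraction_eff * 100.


Y = lipid_content * extraction_eff * 100
= 0.1017 * 0.8463 * 100
= 8.6069%

8.6069%


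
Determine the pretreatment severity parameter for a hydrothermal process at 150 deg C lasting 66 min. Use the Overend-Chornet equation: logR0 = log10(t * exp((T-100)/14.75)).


logR0 = log10(t * exp((T - 100) / 14.75))
= log10(66 * exp((150 - 100) / 14.75))
= 3.2917

3.2917


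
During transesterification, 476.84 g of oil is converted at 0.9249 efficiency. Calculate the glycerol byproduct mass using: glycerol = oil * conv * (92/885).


glycerol = oil * conv * (92/885)
= 476.84 * 0.9249 * 92 / 885
= 45.8471 g

45.8471 g


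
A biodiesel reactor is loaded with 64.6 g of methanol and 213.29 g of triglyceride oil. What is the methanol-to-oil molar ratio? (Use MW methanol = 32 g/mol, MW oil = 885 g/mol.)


Molar ratio = n_MeOH / n_oil = (MeOH/32) / (oil/885) = (MeOH * 885) / (32 * oil)
= (64.6 * 885) / (32 * 213.29)
= 8.3764

8.3764


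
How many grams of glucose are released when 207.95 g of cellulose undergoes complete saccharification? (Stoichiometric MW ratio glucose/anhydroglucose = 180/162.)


glucose = cellulose * 180/162
= 207.95 * 180/162
= 231.0556 g

231.0556 g


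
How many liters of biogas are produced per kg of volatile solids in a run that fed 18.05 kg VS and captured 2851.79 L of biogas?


Y = V / VS
= 2851.79 / 18.05
= 157.9939 L/kg VS

157.9939 L/kg VS


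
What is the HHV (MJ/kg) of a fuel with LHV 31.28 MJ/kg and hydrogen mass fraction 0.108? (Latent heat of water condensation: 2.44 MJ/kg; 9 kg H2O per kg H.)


HHV = LHV + H_frac * 9 * 2.44
= 31.28 + 0.108 * 9 * 2.44
= 33.6517 MJ/kg

33.6517 MJ/kg


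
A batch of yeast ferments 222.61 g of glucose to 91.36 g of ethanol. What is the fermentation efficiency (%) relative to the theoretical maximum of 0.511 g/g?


Fermentation efficiency = (actual / (0.511 * glucose)) * 100
= (91.36 / (0.511 * 222.61)) * 100
= 80.3139%

80.3139%


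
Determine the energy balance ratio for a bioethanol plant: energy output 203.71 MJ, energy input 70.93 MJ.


EROI = E_out / E_in
= 203.71 / 70.93
= 2.8720

2.8720


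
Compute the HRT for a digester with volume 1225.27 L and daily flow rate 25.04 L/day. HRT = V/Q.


HRT = V / Q
= 1225.27 / 25.04
= 48.9325 days

48.9325 days


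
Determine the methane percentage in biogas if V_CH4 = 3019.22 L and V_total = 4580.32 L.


CH4% = V_CH4 / V_total * 100
= 3019.22 / 4580.32 * 100
= 65.9172%

65.9172%


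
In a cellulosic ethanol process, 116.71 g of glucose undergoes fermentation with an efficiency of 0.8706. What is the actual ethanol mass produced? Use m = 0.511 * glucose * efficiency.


Actual ethanol: m = 0.511 * 116.71 * 0.8706
m = 51.9215 g

51.9215 g


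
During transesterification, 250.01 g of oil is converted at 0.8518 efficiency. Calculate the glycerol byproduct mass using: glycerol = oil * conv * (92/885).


glycerol = oil * conv * (92/885)
= 250.01 * 0.8518 * 92 / 885
= 22.1381 g

22.1381 g


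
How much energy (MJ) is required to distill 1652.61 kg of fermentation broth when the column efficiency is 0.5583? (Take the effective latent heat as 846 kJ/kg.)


E = m * 846 / (eta * 1000)
= 1652.61 * 846 / (0.5583 * 1000)
= 2504.2236 MJ

2504.2236 MJ


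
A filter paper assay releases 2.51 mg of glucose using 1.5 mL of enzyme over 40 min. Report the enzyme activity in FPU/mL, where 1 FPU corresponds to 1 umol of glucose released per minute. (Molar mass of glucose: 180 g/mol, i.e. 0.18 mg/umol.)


Activity = glucose_mg / (0.18 mg/umol * V_mL * t_min)
= 2.51 / (0.18 * 1.5 * 40)
= 0.2324 FPU/mL

0.2324 FPU/mL


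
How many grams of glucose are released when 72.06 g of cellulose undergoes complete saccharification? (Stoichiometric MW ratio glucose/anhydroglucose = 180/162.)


glucose = cellulose * 180/162
= 72.06 * 180/162
= 80.0667 g

80.0667 g


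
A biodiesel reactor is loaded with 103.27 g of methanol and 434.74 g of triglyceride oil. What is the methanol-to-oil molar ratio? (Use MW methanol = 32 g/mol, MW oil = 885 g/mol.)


Molar ratio = n_MeOH / n_oil = (MeOH/32) / (oil/885) = (MeOH * 885) / (32 * oil)
= (103.27 * 885) / (32 * 434.74)
= 6.5696

6.5696


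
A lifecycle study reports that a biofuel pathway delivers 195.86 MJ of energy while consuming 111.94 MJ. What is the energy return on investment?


EROI = E_out / E_in
= 195.86 / 111.94
= 1.7497

1.7497


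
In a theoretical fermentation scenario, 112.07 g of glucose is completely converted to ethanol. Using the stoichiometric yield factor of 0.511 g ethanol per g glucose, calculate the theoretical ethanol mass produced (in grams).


Theoretical ethanol yield: m_EtOH = 0.511 * m_glucose
m_EtOH = 0.511 * 112.07 = 57.2678 g

57.2678 g


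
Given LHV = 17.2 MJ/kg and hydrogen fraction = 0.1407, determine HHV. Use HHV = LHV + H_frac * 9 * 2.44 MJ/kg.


HHV = LHV + H_frac * 9 * 2.44
= 17.2 + 0.1407 * 9 * 2.44
= 20.2898 MJ/kg

20.2898 MJ/kg


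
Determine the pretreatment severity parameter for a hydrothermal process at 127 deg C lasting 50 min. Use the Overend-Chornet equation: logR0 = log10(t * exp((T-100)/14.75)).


logR0 = log10(t * exp((T - 100) / 14.75))
= log10(50 * exp((127 - 100) / 14.75))
= 2.4939

2.4939


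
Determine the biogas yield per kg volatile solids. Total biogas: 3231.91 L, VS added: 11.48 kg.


Y = V / VS
= 3231.91 / 11.48
= 281.5253 L/kg VS

281.5253 L/kg VS


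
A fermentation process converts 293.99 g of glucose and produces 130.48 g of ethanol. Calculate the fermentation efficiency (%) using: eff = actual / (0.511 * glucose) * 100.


Fermentation efficiency = (actual / (0.511 * glucose)) * 100
= (130.48 / (0.511 * 293.99)) * 100
= 86.8541%

86.8541%


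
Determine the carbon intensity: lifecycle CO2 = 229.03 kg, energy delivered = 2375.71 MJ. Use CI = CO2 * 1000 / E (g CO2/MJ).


CI = CO2 * 1000 / E
= 229.03 * 1000 / 2375.71
= 96.4049 g CO2/MJ

96.4049 g CO2/MJ


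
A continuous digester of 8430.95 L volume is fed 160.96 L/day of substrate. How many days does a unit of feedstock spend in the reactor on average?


HRT = V / Q
= 8430.95 / 160.96
= 52.3792 days

52.3792 days


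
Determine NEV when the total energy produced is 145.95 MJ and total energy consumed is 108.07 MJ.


NEV = E_out - E_in
= 145.95 - 108.07
= 37.8800 MJ

37.8800 MJ


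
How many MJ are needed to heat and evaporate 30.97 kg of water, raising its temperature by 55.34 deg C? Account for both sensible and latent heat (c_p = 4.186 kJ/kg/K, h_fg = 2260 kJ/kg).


E = m_water * (4.186 * dT + 2260) / 1000
= 30.97 * (4.186 * 55.34 + 2260) / 1000
= 77.1665 MJ

77.1665 MJ


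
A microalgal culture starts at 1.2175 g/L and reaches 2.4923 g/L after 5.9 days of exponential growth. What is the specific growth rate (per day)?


mu = ln(X2/X1) / dt
= ln(2.4923/1.2175) / 5.9
= 0.1214 per day

0.1214 per day


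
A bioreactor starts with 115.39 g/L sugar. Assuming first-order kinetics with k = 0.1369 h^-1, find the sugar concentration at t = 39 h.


S = S0 * exp(-k * t)
S = 115.39 * exp(-0.1369 * 39)
S = 0.5539 g/L

0.5539 g/L


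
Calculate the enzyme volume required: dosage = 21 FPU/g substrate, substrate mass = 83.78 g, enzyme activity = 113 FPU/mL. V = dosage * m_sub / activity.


V = dosage * m_sub / activity
V = 21 * 83.78 / 113
V = 15.5697 mL

15.5697 mL


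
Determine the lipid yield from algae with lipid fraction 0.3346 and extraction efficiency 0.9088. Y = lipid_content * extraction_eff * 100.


Y = lipid_content * extraction_eff * 100
= 0.3346 * 0.9088 * 100
= 30.4084%

30.4084%


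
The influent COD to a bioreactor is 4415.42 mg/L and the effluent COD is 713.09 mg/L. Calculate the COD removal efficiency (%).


eta = (COD_in - COD_out) / COD_in * 100
= (4415.42 - 713.09) / 4415.42 * 100
= 83.8500%

83.8500%


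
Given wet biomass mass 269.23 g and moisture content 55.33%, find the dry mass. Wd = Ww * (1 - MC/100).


Wd = Ww * (1 - MC/100)
= 269.23 * (1 - 55.33/100)
= 120.2650 g

120.2650 g


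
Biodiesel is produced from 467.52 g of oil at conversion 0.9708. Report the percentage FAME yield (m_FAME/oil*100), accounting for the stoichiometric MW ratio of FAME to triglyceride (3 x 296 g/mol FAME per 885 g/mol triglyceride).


m_FAME = oil * conv * (3 * 296 / 885) = oil * conv * (888/885)
= 467.52 * 0.9708 * 888 / 885
= 455.4070 g
Y = m_FAME / oil * 100 = conv * (888/885) * 100
= 0.9708 * 888 / 885 * 100
= 97.41%

97.41%


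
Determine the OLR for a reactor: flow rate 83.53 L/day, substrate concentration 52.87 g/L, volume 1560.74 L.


OLR = Q * S / V
= 83.53 * 52.87 / 1560.74
= 2.8296 g/L/day

2.8296 g/L/day


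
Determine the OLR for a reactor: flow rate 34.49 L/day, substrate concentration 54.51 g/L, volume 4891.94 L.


OLR = Q * S / V
= 34.49 * 54.51 / 4891.94
= 0.3843 g/L/day

0.3843 g/L/day


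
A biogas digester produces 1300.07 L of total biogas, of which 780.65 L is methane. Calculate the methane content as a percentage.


CH4% = V_CH4 / V_total * 100
= 780.65 / 1300.07 * 100
= 60.0468%

60.0468%


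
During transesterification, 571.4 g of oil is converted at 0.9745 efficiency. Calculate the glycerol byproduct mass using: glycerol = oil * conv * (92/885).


glycerol = oil * conv * (92/885)
= 571.4 * 0.9745 * 92 / 885
= 57.8851 g

57.8851 g


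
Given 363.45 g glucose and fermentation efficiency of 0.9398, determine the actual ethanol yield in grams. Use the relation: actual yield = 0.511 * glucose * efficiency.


Actual ethanol: m = 0.511 * 363.45 * 0.9398
m = 174.5424 g

174.5424 g


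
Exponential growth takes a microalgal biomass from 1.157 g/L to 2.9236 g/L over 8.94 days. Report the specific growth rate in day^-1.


mu = ln(X2/X1) / dt
= ln(2.9236/1.157) / 8.94
= 0.1037 per day

0.1037 per day


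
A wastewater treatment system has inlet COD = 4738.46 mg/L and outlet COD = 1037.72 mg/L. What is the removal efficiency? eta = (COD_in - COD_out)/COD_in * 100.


eta = (COD_in - COD_out) / COD_in * 100
= (4738.46 - 1037.72) / 4738.46 * 100
= 78.1001%

78.1001%


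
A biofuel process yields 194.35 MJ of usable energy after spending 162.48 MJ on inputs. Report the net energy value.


NEV = E_out - E_in
= 194.35 - 162.48
= 31.8700 MJ

31.8700 MJ


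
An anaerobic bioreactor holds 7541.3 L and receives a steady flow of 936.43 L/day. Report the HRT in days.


HRT = V / Q
= 7541.3 / 936.43
= 8.0532 days

8.0532 days


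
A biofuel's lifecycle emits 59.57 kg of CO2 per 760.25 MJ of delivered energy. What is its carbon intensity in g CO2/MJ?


CI = CO2 * 1000 / E
= 59.57 * 1000 / 760.25
= 78.3558 g CO2/MJ

78.3558 g CO2/MJ


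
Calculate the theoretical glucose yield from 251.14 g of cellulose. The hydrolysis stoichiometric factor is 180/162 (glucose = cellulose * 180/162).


glucose = cellulose * 180/162
= 251.14 * 180/162
= 279.0444 g

279.0444 g


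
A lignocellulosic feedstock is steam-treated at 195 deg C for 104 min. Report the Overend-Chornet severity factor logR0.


logR0 = log10(t * exp((T - 100) / 14.75))
= log10(104 * exp((195 - 100) / 14.75))
= 4.8142

4.8142


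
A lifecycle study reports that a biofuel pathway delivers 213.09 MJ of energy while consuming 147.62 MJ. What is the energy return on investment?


EROI = E_out / E_in
= 213.09 / 147.62
= 1.4435

1.4435


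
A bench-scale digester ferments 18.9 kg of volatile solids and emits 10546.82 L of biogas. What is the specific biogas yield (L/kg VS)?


Y = V / VS
= 10546.82 / 18.9
= 558.0328 L/kg VS

558.0328 L/kg VS


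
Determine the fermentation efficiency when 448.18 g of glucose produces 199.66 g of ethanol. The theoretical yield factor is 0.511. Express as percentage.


Fermentation efficiency = (actual / (0.511 * glucose)) * 100
= (199.66 / (0.511 * 448.18)) * 100
= 87.1802%

87.1802%


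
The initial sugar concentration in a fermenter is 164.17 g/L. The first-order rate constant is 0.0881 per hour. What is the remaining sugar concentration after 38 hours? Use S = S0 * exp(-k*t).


S = S0 * exp(-k * t)
S = 164.17 * exp(-0.0881 * 38)
S = 5.7725 g/L

5.7725 g/L


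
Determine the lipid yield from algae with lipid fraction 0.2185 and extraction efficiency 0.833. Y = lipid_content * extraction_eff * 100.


Y = lipid_content * extraction_eff * 100
= 0.2185 * 0.833 * 100
= 18.2010%

18.2010%


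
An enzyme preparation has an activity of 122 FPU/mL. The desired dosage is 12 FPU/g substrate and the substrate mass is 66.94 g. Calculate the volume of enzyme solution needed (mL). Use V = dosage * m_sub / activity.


V = dosage * m_sub / activity
V = 12 * 66.94 / 122
V = 6.5843 mL

6.5843 mL


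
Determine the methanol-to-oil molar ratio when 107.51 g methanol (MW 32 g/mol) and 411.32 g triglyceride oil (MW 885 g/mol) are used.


Molar ratio = n_MeOH / n_oil = (MeOH/32) / (oil/885) = (MeOH * 885) / (32 * oil)
= (107.51 * 885) / (32 * 411.32)
= 7.2287

7.2287


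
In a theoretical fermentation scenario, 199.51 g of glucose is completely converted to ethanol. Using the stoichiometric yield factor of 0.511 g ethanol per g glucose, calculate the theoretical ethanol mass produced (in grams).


Theoretical ethanol yield: m_EtOH = 0.511 * m_glucose
m_EtOH = 0.511 * 199.51 = 101.9496 g

101.9496 g


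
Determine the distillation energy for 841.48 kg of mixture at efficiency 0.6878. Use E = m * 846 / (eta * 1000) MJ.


E = m * 846 / (eta * 1000)
= 841.48 * 846 / (0.6878 * 1000)
= 1035.0277 MJ

1035.0277 MJ


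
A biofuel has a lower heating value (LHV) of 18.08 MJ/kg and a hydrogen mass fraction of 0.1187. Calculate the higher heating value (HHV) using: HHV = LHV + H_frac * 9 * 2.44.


HHV = LHV + H_frac * 9 * 2.44
= 18.08 + 0.1187 * 9 * 2.44
= 20.6867 MJ/kg

20.6867 MJ/kg


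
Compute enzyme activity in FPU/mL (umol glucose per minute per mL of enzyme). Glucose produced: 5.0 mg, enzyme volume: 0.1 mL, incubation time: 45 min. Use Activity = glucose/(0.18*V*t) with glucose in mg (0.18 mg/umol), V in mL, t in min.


Activity = glucose_mg / (0.18 mg/umol * V_mL * t_min)
= 5.0 / (0.18 * 0.1 * 45)
= 6.1728 FPU/mL

6.1728 FPU/mL


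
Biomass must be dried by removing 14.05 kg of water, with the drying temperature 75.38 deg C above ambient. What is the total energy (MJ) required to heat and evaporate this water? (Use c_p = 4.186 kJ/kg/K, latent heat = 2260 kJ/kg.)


E = m_water * (4.186 * dT + 2260) / 1000
= 14.05 * (4.186 * 75.38 + 2260) / 1000
= 36.1863 MJ

36.1863 MJ


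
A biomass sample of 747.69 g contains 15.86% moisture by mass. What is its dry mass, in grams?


Wd = Ww * (1 - MC/100)
= 747.69 * (1 - 15.86/100)
= 629.1064 g

629.1064 g


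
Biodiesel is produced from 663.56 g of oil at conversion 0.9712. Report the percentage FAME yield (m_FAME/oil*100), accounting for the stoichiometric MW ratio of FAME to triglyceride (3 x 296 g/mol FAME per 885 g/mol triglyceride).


m_FAME = oil * conv * (3 * 296 / 885) = oil * conv * (888/885)
= 663.56 * 0.9712 * 888 / 885
= 646.6340 g
Y = m_FAME / oil * 100 = conv * (888/885) * 100
= 0.9712 * 888 / 885 * 100
= 97.45%

97.45%


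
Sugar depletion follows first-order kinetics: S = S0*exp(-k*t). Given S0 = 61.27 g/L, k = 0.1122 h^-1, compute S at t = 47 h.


S = S0 * exp(-k * t)
S = 61.27 * exp(-0.1122 * 47)
S = 0.3141 g/L

0.3141 g/L


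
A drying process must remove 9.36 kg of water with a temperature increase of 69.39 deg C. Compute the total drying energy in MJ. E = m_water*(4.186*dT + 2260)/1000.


E = m_water * (4.186 * dT + 2260) / 1000
= 9.36 * (4.186 * 69.39 + 2260) / 1000
= 23.8724 MJ

23.8724 MJ


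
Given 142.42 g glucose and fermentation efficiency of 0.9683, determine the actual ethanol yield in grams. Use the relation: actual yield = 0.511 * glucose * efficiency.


Actual ethanol: m = 0.511 * 142.42 * 0.9683
m = 70.4696 g

70.4696 g


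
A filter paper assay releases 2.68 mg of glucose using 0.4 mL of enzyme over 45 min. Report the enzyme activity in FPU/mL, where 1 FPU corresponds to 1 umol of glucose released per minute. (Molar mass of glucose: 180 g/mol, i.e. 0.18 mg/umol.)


Activity = glucose_mg / (0.18 mg/umol * V_mL * t_min)
= 2.68 / (0.18 * 0.4 * 45)
= 0.8272 FPU/mL

0.8272 FPU/mL


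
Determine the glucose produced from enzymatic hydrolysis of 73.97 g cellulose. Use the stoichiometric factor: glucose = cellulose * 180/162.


glucose = cellulose * 180/162
= 73.97 * 180/162
= 82.1889 g

82.1889 g


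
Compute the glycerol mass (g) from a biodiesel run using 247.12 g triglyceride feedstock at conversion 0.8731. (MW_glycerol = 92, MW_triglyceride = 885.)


glycerol = oil * conv * (92/885)
= 247.12 * 0.8731 * 92 / 885
= 22.4293 g

22.4293 g


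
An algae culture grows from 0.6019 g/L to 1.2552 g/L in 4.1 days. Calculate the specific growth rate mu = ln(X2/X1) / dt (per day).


mu = ln(X2/X1) / dt
= ln(1.2552/0.6019) / 4.1
= 0.1793 per day

0.1793 per day


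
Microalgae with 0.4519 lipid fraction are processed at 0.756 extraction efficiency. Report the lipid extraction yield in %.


Y = lipid_content * extraction_eff * 100
= 0.4519 * 0.756 * 100
= 34.1636%

34.1636%


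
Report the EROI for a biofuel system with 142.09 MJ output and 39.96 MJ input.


EROI = E_out / E_in
= 142.09 / 39.96
= 3.5558

3.5558


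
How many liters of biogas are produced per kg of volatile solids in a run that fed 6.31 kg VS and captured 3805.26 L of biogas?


Y = V / VS
= 3805.26 / 6.31
= 603.0523 L/kg VS

603.0523 L/kg VS


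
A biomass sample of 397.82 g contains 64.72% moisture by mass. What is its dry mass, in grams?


Wd = Ww * (1 - MC/100)
= 397.82 * (1 - 64.72/100)
= 140.3509 g

140.3509 g


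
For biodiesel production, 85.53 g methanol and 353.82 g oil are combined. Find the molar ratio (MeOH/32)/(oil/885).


Molar ratio = n_MeOH / n_oil = (MeOH/32) / (oil/885) = (MeOH * 885) / (32 * oil)
= (85.53 * 885) / (32 * 353.82)
= 6.6854

6.6854


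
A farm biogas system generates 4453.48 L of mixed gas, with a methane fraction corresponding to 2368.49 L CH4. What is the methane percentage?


CH4% = V_CH4 / V_total * 100
= 2368.49 / 4453.48 * 100
= 53.1829%

53.1829%


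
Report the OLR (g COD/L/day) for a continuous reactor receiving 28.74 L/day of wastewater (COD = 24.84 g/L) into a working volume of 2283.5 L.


OLR = Q * S / V
= 28.74 * 24.84 / 2283.5
= 0.3126 g/L/day

0.3126 g/L/day


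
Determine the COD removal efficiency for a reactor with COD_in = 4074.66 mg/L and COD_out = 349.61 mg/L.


eta = (COD_in - COD_out) / COD_in * 100
= (4074.66 - 349.61) / 4074.66 * 100
= 91.4199%

91.4199%


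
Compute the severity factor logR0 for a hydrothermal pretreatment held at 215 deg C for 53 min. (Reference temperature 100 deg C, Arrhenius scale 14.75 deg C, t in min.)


logR0 = log10(t * exp((T - 100) / 14.75))
= log10(53 * exp((215 - 100) / 14.75))
= 5.1103

5.1103


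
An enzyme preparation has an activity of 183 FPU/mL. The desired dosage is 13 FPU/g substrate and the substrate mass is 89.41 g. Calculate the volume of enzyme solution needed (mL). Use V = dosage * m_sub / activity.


V = dosage * m_sub / activity
V = 13 * 89.41 / 183
V = 6.3515 mL

6.3515 mL


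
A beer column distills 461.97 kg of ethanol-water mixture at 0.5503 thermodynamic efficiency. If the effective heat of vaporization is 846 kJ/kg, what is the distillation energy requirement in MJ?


E = m * 846 / (eta * 1000)
= 461.97 * 846 / (0.5503 * 1000)
= 710.2065 MJ

710.2065 MJ


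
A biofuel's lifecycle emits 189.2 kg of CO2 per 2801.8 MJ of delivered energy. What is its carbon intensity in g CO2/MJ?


CI = CO2 * 1000 / E
= 189.2 * 1000 / 2801.8
= 67.5280 g CO2/MJ

67.5280 g CO2/MJ


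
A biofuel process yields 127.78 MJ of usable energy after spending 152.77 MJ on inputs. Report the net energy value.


NEV = E_out - E_in
= 127.78 - 152.77
= -24.9900 MJ

-24.9900 MJ


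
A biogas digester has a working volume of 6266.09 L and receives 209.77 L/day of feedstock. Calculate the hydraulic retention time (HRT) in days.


HRT = V / Q
= 6266.09 / 209.77
= 29.8712 days

29.8712 days
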